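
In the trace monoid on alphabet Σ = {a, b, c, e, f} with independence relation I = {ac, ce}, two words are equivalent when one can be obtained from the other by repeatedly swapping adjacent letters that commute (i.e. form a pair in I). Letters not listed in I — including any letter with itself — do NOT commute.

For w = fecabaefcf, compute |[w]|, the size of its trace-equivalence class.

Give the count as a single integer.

drop 0:f onto floor
drop 1:e onto {0:f}
drop 2:c onto {0:f}
drop 3:a onto {1:e}
drop 4:b onto {2:c, 3:a}
drop 5:a onto {4:b}
drop 6:e onto {5:a}
drop 7:f onto {6:e}
drop 8:c onto {7:f}
drop 9:f onto {8:c}
ground layer = {0:f}
drop-orders for the pieces not yet dropped (sum over which currently-grounded one goes next):
  1 to go: {9} 1
  2 to go: {8,9} 1
  3 to go: {7,8,9} 1
  4 to go: {6,7,8,9} 1
  5 to go: {5,6,7,8,9} 1
  6 to go: {4,5,6,7,8,9} 1
  7 to go: {2,4,5,6,7,8,9} 1  {3,4,5,6,7,8,9} 1
  8 to go: {1,3,4,5,6,7,8,9} 1  {2,3,4,5,6,7,8,9} 2
  if 0:f drops first: 3 orders

3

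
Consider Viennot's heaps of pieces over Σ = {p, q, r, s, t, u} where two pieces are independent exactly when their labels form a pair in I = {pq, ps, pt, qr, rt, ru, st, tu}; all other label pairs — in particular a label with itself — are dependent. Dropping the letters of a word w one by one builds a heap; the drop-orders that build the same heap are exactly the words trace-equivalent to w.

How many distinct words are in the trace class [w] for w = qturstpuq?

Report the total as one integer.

114

0(q) covers ∅
1(t) covers 0:q
2(u) covers 0:q
3(r) covers ∅
4(s) covers 2:u, 3:r
5(t) covers 1:t
6(p) covers 2:u, 3:r
7(u) covers 4:s, 6:p
8(q) covers 5:t, 7:u
floor of heap: 0:q, 3:r
completions by unplaced set U, small U first (add the entries for U minus each lowest piece of U):
  |U|=1: {8}:1
  |U|=2: {5,8}:1  {7,8}:1
  |U|=3: {1,5,8}:1  {4,7,8}:1  {5,7,8}:2  {6,7,8}:1
  |U|=4: {1,5,7,8}:3  {4,5,7,8}:3  {4,6,7,8}:2  {5,6,7,8}:3
  |U|=5: {1,4,5,7,8}:6  {1,5,6,7,8}:6  {2,4,6,7,8}:2  {3,4,6,7,8}:2  {4,5,6,7,8}:8
  |U|=6: {1,4,5,6,7,8}:20  {2,3,4,6,7,8}:4  {2,4,5,6,7,8}:10  {3,4,5,6,7,8}:10
  |U|=7: {1,2,4,5,6,7,8}:30  {1,3,4,5,6,7,8}:30  {2,3,4,5,6,7,8}:24
  start at 0(q): 84
  start at 3(r): 30
sum over floor = 114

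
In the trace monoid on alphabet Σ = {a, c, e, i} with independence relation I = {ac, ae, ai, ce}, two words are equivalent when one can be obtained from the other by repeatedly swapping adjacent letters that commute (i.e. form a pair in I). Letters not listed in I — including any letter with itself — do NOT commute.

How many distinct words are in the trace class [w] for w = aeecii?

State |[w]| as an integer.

18

0(a) covers ∅
1(e) covers ∅
2(e) covers 1:e
3(c) covers ∅
4(i) covers 2:e, 3:c
5(i) covers 4:i
floor of heap: 0:a, 1:e, 3:c
completions by unplaced set U, small U first (add the entries for U minus each lowest piece of U):
  |U|=1: {0}:1  {5}:1
  |U|=2: {0,5}:2  {4,5}:1
  |U|=3: {0,4,5}:3  {2,4,5}:1  {3,4,5}:1
  |U|=4: {0,2,4,5}:4  {0,3,4,5}:4  {1,2,4,5}:1  {2,3,4,5}:2
  start at 0(a): 3
  start at 1(e): 10
  start at 3(c): 5
sum over floor = 18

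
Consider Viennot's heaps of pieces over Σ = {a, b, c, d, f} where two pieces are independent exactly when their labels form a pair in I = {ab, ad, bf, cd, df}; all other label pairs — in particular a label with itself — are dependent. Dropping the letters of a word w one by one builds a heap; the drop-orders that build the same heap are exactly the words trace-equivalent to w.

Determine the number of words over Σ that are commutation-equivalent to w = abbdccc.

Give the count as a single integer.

13

#0=a has no predecessor
#1=b has no predecessor
#2=b depends on [1:b]
#3=d depends on [2:b]
#4=c depends on [0:a, 2:b]
#5=c depends on [4:c]
#6=c depends on [5:c]
sources: [0:a, 1:b]
N(rest) = Σ N(rest − s) over sources s of rest; N(one piece) = 1:
  size 1 → [3]=1  [6]=1
  size 2 → [3,6]=2  [5,6]=1
  size 3 → [3,5,6]=3  [4,5,6]=1
  size 4 → [0,4,5,6]=1  [3,4,5,6]=4
  size 5 → [0,3,4,5,6]=5  [2,3,4,5,6]=4
  first=0(a) contributes 4
  first=1(b) contributes 9
|[w]| = 13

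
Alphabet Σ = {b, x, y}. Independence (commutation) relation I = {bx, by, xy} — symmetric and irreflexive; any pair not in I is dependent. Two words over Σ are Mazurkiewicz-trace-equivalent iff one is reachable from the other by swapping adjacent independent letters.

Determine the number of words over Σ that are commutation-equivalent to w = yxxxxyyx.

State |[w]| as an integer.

piece 0:y — minimal
piece 1:x — minimal
piece 2:x rests on {1:x}
piece 3:x rests on {2:x}
piece 4:x rests on {3:x}
piece 5:y rests on {0:y}
piece 6:y rests on {5:y}
piece 7:x rests on {4:x}
minimal pieces: {0:y, 1:x}
ways to finish when only these pieces remain (= sum over removing one remaining piece with nothing left below it):
  1 left: {6}→1  {7}→1
  2 left: {4,7}→1  {5,6}→1  {6,7}→2
  3 left: {0,5,6}→1  {3,4,7}→1  {4,6,7}→3  {5,6,7}→3
  4 left: {0,5,6,7}→4  {2,3,4,7}→1  {3,4,6,7}→4  {4,5,6,7}→6
  5 left: {0,4,5,6,7}→10  {1,2,3,4,7}→1  {2,3,4,6,7}→5  {3,4,5,6,7}→10
  6 left: {0,3,4,5,6,7}→20  {1,2,3,4,6,7}→6  {2,3,4,5,6,7}→15
  placing 0:y first → 21 extensions
  placing 1:x first → 35 extensions
total linear extensions = 56

56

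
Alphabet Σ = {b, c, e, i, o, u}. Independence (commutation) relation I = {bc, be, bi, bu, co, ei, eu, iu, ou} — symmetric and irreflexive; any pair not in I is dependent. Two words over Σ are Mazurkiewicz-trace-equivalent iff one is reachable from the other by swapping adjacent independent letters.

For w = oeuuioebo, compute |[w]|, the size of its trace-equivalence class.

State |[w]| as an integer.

drop 0:o onto floor
drop 1:e onto {0:o}
drop 2:u onto floor
drop 3:u onto {2:u}
drop 4:i onto {0:o}
drop 5:o onto {1:e, 4:i}
drop 6:e onto {5:o}
drop 7:b onto {5:o}
drop 8:o onto {6:e, 7:b}
ground layer = {0:o, 2:u}
drop-orders for the pieces not yet dropped (sum over which currently-grounded one goes next):
  1 to go: {3} 1  {8} 1
  2 to go: {2,3} 1  {3,8} 2  {6,8} 1  {7,8} 1
  3 to go: {2,3,8} 3  {3,6,8} 3  {3,7,8} 3  {6,7,8} 2
  4 to go: {2,3,6,8} 6  {2,3,7,8} 6  {3,6,7,8} 8  {5,6,7,8} 2
  5 to go: {1,5,6,7,8} 2  {2,3,6,7,8} 20  {3,5,6,7,8} 10  {4,5,6,7,8} 2
  6 to go: {1,3,5,6,7,8} 12  {1,4,5,6,7,8} 4  {2,3,5,6,7,8} 30  {3,4,5,6,7,8} 12
  7 to go: {0,1,4,5,6,7,8} 4  {1,2,3,5,6,7,8} 42  {1,3,4,5,6,7,8} 28  {2,3,4,5,6,7,8} 42
  if 0:o drops first: 112 orders
  if 2:u drops first: 32 orders
heap linearizations: 144

144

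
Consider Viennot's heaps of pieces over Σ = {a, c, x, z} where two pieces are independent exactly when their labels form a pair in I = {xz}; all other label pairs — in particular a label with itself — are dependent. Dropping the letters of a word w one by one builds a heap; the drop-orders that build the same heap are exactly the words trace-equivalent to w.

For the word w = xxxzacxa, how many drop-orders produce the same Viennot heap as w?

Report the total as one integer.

0(x) covers ∅
1(x) covers 0:x
2(x) covers 1:x
3(z) covers ∅
4(a) covers 2:x, 3:z
5(c) covers 4:a
6(x) covers 5:c
7(a) covers 6:x
floor of heap: 0:x, 3:z
completions by unplaced set U, small U first (add the entries for U minus each lowest piece of U):
  |U|=1: {7}:1
  |U|=2: {6,7}:1
  |U|=3: {5,6,7}:1
  |U|=4: {4,5,6,7}:1
  |U|=5: {2,4,5,6,7}:1  {3,4,5,6,7}:1
  |U|=6: {1,2,4,5,6,7}:1  {2,3,4,5,6,7}:2
  start at 0(x): 3
  start at 3(z): 1
sum over floor = 4

4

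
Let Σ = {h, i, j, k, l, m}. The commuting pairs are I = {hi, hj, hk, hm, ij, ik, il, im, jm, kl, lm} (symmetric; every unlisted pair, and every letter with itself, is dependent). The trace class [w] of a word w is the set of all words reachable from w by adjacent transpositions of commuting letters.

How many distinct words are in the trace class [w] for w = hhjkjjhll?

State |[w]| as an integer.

drop 0:h onto floor
drop 1:h onto {0:h}
drop 2:j onto floor
drop 3:k onto {2:j}
drop 4:j onto {3:k}
drop 5:j onto {4:j}
drop 6:h onto {1:h}
drop 7:l onto {5:j, 6:h}
drop 8:l onto {7:l}
ground layer = {0:h, 2:j}
drop-orders for the pieces not yet dropped (sum over which currently-grounded one goes next):
  1 to go: {8} 1
  2 to go: {7,8} 1
  3 to go: {5,7,8} 1  {6,7,8} 1
  4 to go: {1,6,7,8} 1  {4,5,7,8} 1  {5,6,7,8} 2
  5 to go: {0,1,6,7,8} 1  {1,5,6,7,8} 3  {3,4,5,7,8} 1  {4,5,6,7,8} 3
  6 to go: {0,1,5,6,7,8} 4  {1,4,5,6,7,8} 6  {2,3,4,5,7,8} 1  {3,4,5,6,7,8} 4
  7 to go: {0,1,4,5,6,7,8} 10  {1,3,4,5,6,7,8} 10  {2,3,4,5,6,7,8} 5
  if 0:h drops first: 15 orders
  if 2:j drops first: 20 orders
heap linearizations: 35

35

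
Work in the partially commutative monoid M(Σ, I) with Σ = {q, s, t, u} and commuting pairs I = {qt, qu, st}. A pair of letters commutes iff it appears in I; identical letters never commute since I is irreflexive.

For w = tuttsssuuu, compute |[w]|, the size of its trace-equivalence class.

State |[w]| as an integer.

#0=t has no predecessor
#1=u depends on [0:t]
#2=t depends on [1:u]
#3=t depends on [2:t]
#4=s depends on [1:u]
#5=s depends on [4:s]
#6=s depends on [5:s]
#7=u depends on [3:t, 6:s]
#8=u depends on [7:u]
#9=u depends on [8:u]
sources: [0:t]
N(rest) = Σ N(rest − s) over sources s of rest; N(one piece) = 1:
  size 1 → [9]=1
  size 2 → [8,9]=1
  size 3 → [7,8,9]=1
  size 4 → [3,7,8,9]=1  [6,7,8,9]=1
  size 5 → [2,3,7,8,9]=1  [3,6,7,8,9]=2  [5,6,7,8,9]=1
  size 6 → [2,3,6,7,8,9]=3  [3,5,6,7,8,9]=3  [4,5,6,7,8,9]=1
  size 7 → [2,3,5,6,7,8,9]=6  [3,4,5,6,7,8,9]=4
  size 8 → [2,3,4,5,6,7,8,9]=10
  first=0(t) contributes 10

10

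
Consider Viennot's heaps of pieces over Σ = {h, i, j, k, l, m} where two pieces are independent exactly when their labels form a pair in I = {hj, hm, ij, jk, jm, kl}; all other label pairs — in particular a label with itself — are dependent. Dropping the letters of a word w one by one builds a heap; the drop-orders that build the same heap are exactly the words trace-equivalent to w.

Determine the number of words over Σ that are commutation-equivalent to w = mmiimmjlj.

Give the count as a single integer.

0(m) covers ∅
1(m) covers 0:m
2(i) covers 1:m
3(i) covers 2:i
4(m) covers 3:i
5(m) covers 4:m
6(j) covers ∅
7(l) covers 5:m, 6:j
8(j) covers 7:l
floor of heap: 0:m, 6:j
completions by unplaced set U, small U first (add the entries for U minus each lowest piece of U):
  |U|=1: {8}:1
  |U|=2: {7,8}:1
  |U|=3: {5,7,8}:1  {6,7,8}:1
  |U|=4: {4,5,7,8}:1  {5,6,7,8}:2
  |U|=5: {3,4,5,7,8}:1  {4,5,6,7,8}:3
  |U|=6: {2,3,4,5,7,8}:1  {3,4,5,6,7,8}:4
  |U|=7: {1,2,3,4,5,7,8}:1  {2,3,4,5,6,7,8}:5
  start at 0(m): 6
  start at 6(j): 1
sum over floor = 7

7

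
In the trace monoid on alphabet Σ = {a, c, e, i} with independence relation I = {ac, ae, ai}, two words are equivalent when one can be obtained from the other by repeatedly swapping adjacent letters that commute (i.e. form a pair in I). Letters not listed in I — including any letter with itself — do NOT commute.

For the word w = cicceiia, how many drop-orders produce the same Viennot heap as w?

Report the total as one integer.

piece 0:c — minimal
piece 1:i rests on {0:c}
piece 2:c rests on {1:i}
piece 3:c rests on {2:c}
piece 4:e rests on {3:c}
piece 5:i rests on {4:e}
piece 6:i rests on {5:i}
piece 7:a — minimal
minimal pieces: {0:c, 7:a}
ways to finish when only these pieces remain (= sum over removing one remaining piece with nothing left below it):
  1 left: {6}→1  {7}→1
  2 left: {5,6}→1  {6,7}→2
  3 left: {4,5,6}→1  {5,6,7}→3
  4 left: {3,4,5,6}→1  {4,5,6,7}→4
  5 left: {2,3,4,5,6}→1  {3,4,5,6,7}→5
  6 left: {1,2,3,4,5,6}→1  {2,3,4,5,6,7}→6
  placing 0:c first → 7 extensions
  placing 7:a first → 1 extensions
total linear extensions = 8

8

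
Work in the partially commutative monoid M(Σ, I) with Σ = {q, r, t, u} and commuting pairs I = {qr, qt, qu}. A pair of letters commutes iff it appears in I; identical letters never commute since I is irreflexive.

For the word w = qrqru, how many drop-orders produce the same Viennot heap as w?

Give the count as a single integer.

piece 0:q — minimal
piece 1:r — minimal
piece 2:q rests on {0:q}
piece 3:r rests on {1:r}
piece 4:u rests on {3:r}
minimal pieces: {0:q, 1:r}
ways to finish when only these pieces remain (= sum over removing one remaining piece with nothing left below it):
  1 left: {2}→1  {4}→1
  2 left: {0,2}→1  {2,4}→2  {3,4}→1
  3 left: {0,2,4}→3  {1,3,4}→1  {2,3,4}→3
  placing 0:q first → 4 extensions
  placing 1:r first → 6 extensions
total linear extensions = 10

10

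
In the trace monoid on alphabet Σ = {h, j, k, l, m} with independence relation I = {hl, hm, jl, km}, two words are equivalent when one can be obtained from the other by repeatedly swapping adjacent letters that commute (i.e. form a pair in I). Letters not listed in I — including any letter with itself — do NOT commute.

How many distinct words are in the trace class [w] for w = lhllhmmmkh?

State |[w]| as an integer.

155

0(l) covers ∅
1(h) covers ∅
2(l) covers 0:l
3(l) covers 2:l
4(h) covers 1:h
5(m) covers 3:l
6(m) covers 5:m
7(m) covers 6:m
8(k) covers 3:l, 4:h
9(h) covers 8:k
floor of heap: 0:l, 1:h
completions by unplaced set U, small U first (add the entries for U minus each lowest piece of U):
  |U|=1: {7}:1  {9}:1
  |U|=2: {6,7}:1  {7,9}:2  {8,9}:1
  |U|=3: {4,8,9}:1  {5,6,7}:1  {6,7,9}:3  {7,8,9}:3
  |U|=4: {1,4,8,9}:1  {4,7,8,9}:4  {5,6,7,9}:4  {6,7,8,9}:6
  |U|=5: {1,4,7,8,9}:5  {4,6,7,8,9}:10  {5,6,7,8,9}:10
  |U|=6: {1,4,6,7,8,9}:15  {3,5,6,7,8,9}:10  {4,5,6,7,8,9}:20
  |U|=7: {1,4,5,6,7,8,9}:35  {2,3,5,6,7,8,9}:10  {3,4,5,6,7,8,9}:30
  |U|=8: {0,2,3,5,6,7,8,9}:10  {1,3,4,5,6,7,8,9}:65  {2,3,4,5,6,7,8,9}:40
  start at 0(l): 105
  start at 1(h): 50
sum over floor = 155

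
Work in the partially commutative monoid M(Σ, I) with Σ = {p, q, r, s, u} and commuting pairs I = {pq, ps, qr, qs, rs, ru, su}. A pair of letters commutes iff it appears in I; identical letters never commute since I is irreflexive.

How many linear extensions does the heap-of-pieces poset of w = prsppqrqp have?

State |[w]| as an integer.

drop 0:p onto floor
drop 1:r onto {0:p}
drop 2:s onto floor
drop 3:p onto {1:r}
drop 4:p onto {3:p}
drop 5:q onto floor
drop 6:r onto {4:p}
drop 7:q onto {5:q}
drop 8:p onto {6:r}
ground layer = {0:p, 2:s, 5:q}
drop-orders for the pieces not yet dropped (sum over which currently-grounded one goes next):
  1 to go: {2} 1  {7} 1  {8} 1
  2 to go: {2,7} 2  {2,8} 2  {5,7} 1  {6,8} 1  {7,8} 2
  3 to go: {2,5,7} 3  {2,6,8} 3  {2,7,8} 6  {4,6,8} 1  {5,7,8} 3  {6,7,8} 3
  4 to go: {2,4,6,8} 4  {2,5,7,8} 12  {2,6,7,8} 12  {3,4,6,8} 1  {4,6,7,8} 4  {5,6,7,8} 6
  5 to go: {1,3,4,6,8} 1  {2,3,4,6,8} 5  {2,4,6,7,8} 20  {2,5,6,7,8} 30  {3,4,6,7,8} 5  {4,5,6,7,8} 10
  6 to go: {0,1,3,4,6,8} 1  {1,2,3,4,6,8} 6  {1,3,4,6,7,8} 6  {2,3,4,6,7,8} 30  {2,4,5,6,7,8} 60  {3,4,5,6,7,8} 15
  7 to go: {0,1,2,3,4,6,8} 7  {0,1,3,4,6,7,8} 7  {1,2,3,4,6,7,8} 42  {1,3,4,5,6,7,8} 21  {2,3,4,5,6,7,8} 105
  if 0:p drops first: 168 orders
  if 2:s drops first: 28 orders
  if 5:q drops first: 56 orders
heap linearizations: 252

252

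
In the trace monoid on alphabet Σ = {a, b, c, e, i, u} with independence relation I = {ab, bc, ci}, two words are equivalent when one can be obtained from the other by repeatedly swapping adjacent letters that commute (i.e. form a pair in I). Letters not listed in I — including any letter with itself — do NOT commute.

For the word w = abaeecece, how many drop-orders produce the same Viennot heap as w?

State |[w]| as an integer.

drop 0:a onto floor
drop 1:b onto floor
drop 2:a onto {0:a}
drop 3:e onto {1:b, 2:a}
drop 4:e onto {3:e}
drop 5:c onto {4:e}
drop 6:e onto {5:c}
drop 7:c onto {6:e}
drop 8:e onto {7:c}
ground layer = {0:a, 1:b}
drop-orders for the pieces not yet dropped (sum over which currently-grounded one goes next):
  1 to go: {8} 1
  2 to go: {7,8} 1
  3 to go: {6,7,8} 1
  4 to go: {5,6,7,8} 1
  5 to go: {4,5,6,7,8} 1
  6 to go: {3,4,5,6,7,8} 1
  7 to go: {1,3,4,5,6,7,8} 1  {2,3,4,5,6,7,8} 1
  if 0:a drops first: 2 orders
  if 1:b drops first: 1 orders
heap linearizations: 3

3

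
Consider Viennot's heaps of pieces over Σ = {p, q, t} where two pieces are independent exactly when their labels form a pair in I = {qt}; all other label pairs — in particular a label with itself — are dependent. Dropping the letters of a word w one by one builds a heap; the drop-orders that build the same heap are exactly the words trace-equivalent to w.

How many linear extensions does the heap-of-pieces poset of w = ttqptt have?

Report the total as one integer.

3

drop 0:t onto floor
drop 1:t onto {0:t}
drop 2:q onto floor
drop 3:p onto {1:t, 2:q}
drop 4:t onto {3:p}
drop 5:t onto {4:t}
ground layer = {0:t, 2:q}
drop-orders for the pieces not yet dropped (sum over which currently-grounded one goes next):
  1 to go: {5} 1
  2 to go: {4,5} 1
  3 to go: {3,4,5} 1
  4 to go: {1,3,4,5} 1  {2,3,4,5} 1
  if 0:t drops first: 2 orders
  if 2:q drops first: 1 orders
heap linearizations: 3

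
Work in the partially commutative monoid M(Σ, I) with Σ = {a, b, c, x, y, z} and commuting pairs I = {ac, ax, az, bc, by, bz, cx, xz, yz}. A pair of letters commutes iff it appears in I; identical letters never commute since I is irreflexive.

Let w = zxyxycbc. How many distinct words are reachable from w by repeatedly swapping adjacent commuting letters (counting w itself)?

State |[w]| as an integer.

22

#0=z has no predecessor
#1=x has no predecessor
#2=y depends on [1:x]
#3=x depends on [2:y]
#4=y depends on [3:x]
#5=c depends on [0:z, 4:y]
#6=b depends on [3:x]
#7=c depends on [5:c]
sources: [0:z, 1:x]
N(rest) = Σ N(rest − s) over sources s of rest; N(one piece) = 1:
  size 1 → [6]=1  [7]=1
  size 2 → [5,7]=1  [6,7]=2
  size 3 → [0,5,7]=1  [4,5,7]=1  [5,6,7]=3
  size 4 → [0,4,5,7]=2  [0,5,6,7]=4  [4,5,6,7]=4
  size 5 → [0,4,5,6,7]=10  [3,4,5,6,7]=4
  size 6 → [0,3,4,5,6,7]=14  [2,3,4,5,6,7]=4
  first=0(z) contributes 4
  first=1(x) contributes 18
|[w]| = 22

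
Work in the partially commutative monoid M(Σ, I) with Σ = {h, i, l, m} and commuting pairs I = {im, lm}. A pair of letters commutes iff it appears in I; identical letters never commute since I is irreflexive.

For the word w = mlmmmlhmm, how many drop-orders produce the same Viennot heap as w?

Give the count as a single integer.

15

drop 0:m onto floor
drop 1:l onto floor
drop 2:m onto {0:m}
drop 3:m onto {2:m}
drop 4:m onto {3:m}
drop 5:l onto {1:l}
drop 6:h onto {4:m, 5:l}
drop 7:m onto {6:h}
drop 8:m onto {7:m}
ground layer = {0:m, 1:l}
drop-orders for the pieces not yet dropped (sum over which currently-grounded one goes next):
  1 to go: {8} 1
  2 to go: {7,8} 1
  3 to go: {6,7,8} 1
  4 to go: {4,6,7,8} 1  {5,6,7,8} 1
  5 to go: {1,5,6,7,8} 1  {3,4,6,7,8} 1  {4,5,6,7,8} 2
  6 to go: {1,4,5,6,7,8} 3  {2,3,4,6,7,8} 1  {3,4,5,6,7,8} 3
  7 to go: {0,2,3,4,6,7,8} 1  {1,3,4,5,6,7,8} 6  {2,3,4,5,6,7,8} 4
  if 0:m drops first: 10 orders
  if 1:l drops first: 5 orders
heap linearizations: 15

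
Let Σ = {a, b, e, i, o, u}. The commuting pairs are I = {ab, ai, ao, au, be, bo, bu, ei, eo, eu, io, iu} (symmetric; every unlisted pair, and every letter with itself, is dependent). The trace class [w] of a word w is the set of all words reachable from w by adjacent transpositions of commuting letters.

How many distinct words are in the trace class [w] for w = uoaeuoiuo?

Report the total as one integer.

#0=u has no predecessor
#1=o depends on [0:u]
#2=a has no predecessor
#3=e depends on [2:a]
#4=u depends on [1:o]
#5=o depends on [4:u]
#6=i has no predecessor
#7=u depends on [5:o]
#8=o depends on [7:u]
sources: [0:u, 2:a, 6:i]
N(rest) = Σ N(rest − s) over sources s of rest; N(one piece) = 1:
  size 1 → [3]=1  [6]=1  [8]=1
  size 2 → [2,3]=1  [3,6]=2  [3,8]=2  [6,8]=2  [7,8]=1
  size 3 → [2,3,6]=3  [2,3,8]=3  [3,6,8]=6  [3,7,8]=3  [5,7,8]=1  [6,7,8]=3
  size 4 → [2,3,6,8]=12  [2,3,7,8]=6  [3,5,7,8]=4  [3,6,7,8]=12  [4,5,7,8]=1  [5,6,7,8]=4
  size 5 → [1,4,5,7,8]=1  [2,3,5,7,8]=10  [2,3,6,7,8]=30  [3,4,5,7,8]=5  [3,5,6,7,8]=20  [4,5,6,7,8]=5
  size 6 → [0,1,4,5,7,8]=1  [1,3,4,5,7,8]=6  [1,4,5,6,7,8]=6  [2,3,4,5,7,8]=15  [2,3,5,6,7,8]=60  [3,4,5,6,7,8]=30
  size 7 → [0,1,3,4,5,7,8]=7  [0,1,4,5,6,7,8]=7  [1,2,3,4,5,7,8]=21  [1,3,4,5,6,7,8]=42  [2,3,4,5,6,7,8]=105
  first=0(u) contributes 168
  first=2(a) contributes 56
  first=6(i) contributes 28
|[w]| = 252

252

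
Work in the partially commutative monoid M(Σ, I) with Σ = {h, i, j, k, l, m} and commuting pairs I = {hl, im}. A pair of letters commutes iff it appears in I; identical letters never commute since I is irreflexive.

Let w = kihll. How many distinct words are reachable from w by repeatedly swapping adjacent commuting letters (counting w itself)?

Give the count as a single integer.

3

#0=k has no predecessor
#1=i depends on [0:k]
#2=h depends on [1:i]
#3=l depends on [1:i]
#4=l depends on [3:l]
sources: [0:k]
N(rest) = Σ N(rest − s) over sources s of rest; N(one piece) = 1:
  size 1 → [2]=1  [4]=1
  size 2 → [2,4]=2  [3,4]=1
  size 3 → [2,3,4]=3
  first=0(k) contributes 3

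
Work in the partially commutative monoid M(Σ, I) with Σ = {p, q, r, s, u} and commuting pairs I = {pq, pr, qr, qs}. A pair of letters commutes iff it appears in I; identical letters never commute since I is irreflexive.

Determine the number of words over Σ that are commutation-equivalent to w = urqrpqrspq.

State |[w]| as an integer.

336

drop 0:u onto floor
drop 1:r onto {0:u}
drop 2:q onto {0:u}
drop 3:r onto {1:r}
drop 4:p onto {0:u}
drop 5:q onto {2:q}
drop 6:r onto {3:r}
drop 7:s onto {4:p, 6:r}
drop 8:p onto {7:s}
drop 9:q onto {5:q}
ground layer = {0:u}
drop-orders for the pieces not yet dropped (sum over which currently-grounded one goes next):
  1 to go: {8} 1  {9} 1
  2 to go: {5,9} 1  {7,8} 1  {8,9} 2
  3 to go: {2,5,9} 1  {4,7,8} 1  {5,8,9} 3  {6,7,8} 1  {7,8,9} 3
  4 to go: {2,5,8,9} 4  {3,6,7,8} 1  {4,6,7,8} 2  {4,7,8,9} 4  {5,7,8,9} 6  {6,7,8,9} 4
  5 to go: {1,3,6,7,8} 1  {2,5,7,8,9} 10  {3,4,6,7,8} 3  {3,6,7,8,9} 5  {4,5,7,8,9} 10  {4,6,7,8,9} 10  {5,6,7,8,9} 10
  6 to go: {1,3,4,6,7,8} 4  {1,3,6,7,8,9} 6  {2,4,5,7,8,9} 20  {2,5,6,7,8,9} 20  {3,4,6,7,8,9} 18  {3,5,6,7,8,9} 15  {4,5,6,7,8,9} 30
  7 to go: {1,3,4,6,7,8,9} 28  {1,3,5,6,7,8,9} 21  {2,3,5,6,7,8,9} 35  {2,4,5,6,7,8,9} 70  {3,4,5,6,7,8,9} 63
  8 to go: {1,2,3,5,6,7,8,9} 56  {1,3,4,5,6,7,8,9} 112  {2,3,4,5,6,7,8,9} 168
  if 0:u drops first: 336 orders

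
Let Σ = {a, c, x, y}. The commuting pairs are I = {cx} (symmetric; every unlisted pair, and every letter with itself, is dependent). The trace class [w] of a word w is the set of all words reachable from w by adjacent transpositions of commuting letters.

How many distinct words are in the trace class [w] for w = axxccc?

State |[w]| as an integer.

0(a) covers ∅
1(x) covers 0:a
2(x) covers 1:x
3(c) covers 0:a
4(c) covers 3:c
5(c) covers 4:c
floor of heap: 0:a
completions by unplaced set U, small U first (add the entries for U minus each lowest piece of U):
  |U|=1: {2}:1  {5}:1
  |U|=2: {1,2}:1  {2,5}:2  {4,5}:1
  |U|=3: {1,2,5}:3  {2,4,5}:3  {3,4,5}:1
  |U|=4: {1,2,4,5}:6  {2,3,4,5}:4
  start at 0(a): 10

10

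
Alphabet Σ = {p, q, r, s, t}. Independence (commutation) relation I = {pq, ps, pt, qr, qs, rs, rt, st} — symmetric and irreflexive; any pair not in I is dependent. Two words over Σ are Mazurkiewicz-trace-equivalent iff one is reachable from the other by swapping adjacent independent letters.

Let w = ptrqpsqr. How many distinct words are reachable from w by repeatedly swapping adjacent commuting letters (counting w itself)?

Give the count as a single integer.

280

#0=p has no predecessor
#1=t has no predecessor
#2=r depends on [0:p]
#3=q depends on [1:t]
#4=p depends on [2:r]
#5=s has no predecessor
#6=q depends on [3:q]
#7=r depends on [4:p]
sources: [0:p, 1:t, 5:s]
N(rest) = Σ N(rest − s) over sources s of rest; N(one piece) = 1:
  size 1 → [5]=1  [6]=1  [7]=1
  size 2 → [3,6]=1  [4,7]=1  [5,6]=2  [5,7]=2  [6,7]=2
  size 3 → [1,3,6]=1  [2,4,7]=1  [3,5,6]=3  [3,6,7]=3  [4,5,7]=3  [4,6,7]=3  [5,6,7]=6
  size 4 → [0,2,4,7]=1  [1,3,5,6]=4  [1,3,6,7]=4  [2,4,5,7]=4  [2,4,6,7]=4  [3,4,6,7]=6  [3,5,6,7]=12  [4,5,6,7]=12
  size 5 → [0,2,4,5,7]=5  [0,2,4,6,7]=5  [1,3,4,6,7]=10  [1,3,5,6,7]=20  [2,3,4,6,7]=10  [2,4,5,6,7]=20  [3,4,5,6,7]=30
  size 6 → [0,2,3,4,6,7]=15  [0,2,4,5,6,7]=30  [1,2,3,4,6,7]=20  [1,3,4,5,6,7]=60  [2,3,4,5,6,7]=60
  first=0(p) contributes 140
  first=1(t) contributes 105
  first=5(s) contributes 35
|[w]| = 280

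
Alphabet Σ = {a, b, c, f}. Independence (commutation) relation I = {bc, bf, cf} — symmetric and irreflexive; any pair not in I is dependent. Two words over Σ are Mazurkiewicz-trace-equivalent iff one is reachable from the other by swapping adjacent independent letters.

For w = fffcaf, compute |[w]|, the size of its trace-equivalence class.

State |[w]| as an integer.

4

piece 0:f — minimal
piece 1:f rests on {0:f}
piece 2:f rests on {1:f}
piece 3:c — minimal
piece 4:a rests on {2:f, 3:c}
piece 5:f rests on {4:a}
minimal pieces: {0:f, 3:c}
ways to finish when only these pieces remain (= sum over removing one remaining piece with nothing left below it):
  1 left: {5}→1
  2 left: {4,5}→1
  3 left: {2,4,5}→1  {3,4,5}→1
  4 left: {1,2,4,5}→1  {2,3,4,5}→2
  placing 0:f first → 3 extensions
  placing 3:c first → 1 extensions
total linear extensions = 4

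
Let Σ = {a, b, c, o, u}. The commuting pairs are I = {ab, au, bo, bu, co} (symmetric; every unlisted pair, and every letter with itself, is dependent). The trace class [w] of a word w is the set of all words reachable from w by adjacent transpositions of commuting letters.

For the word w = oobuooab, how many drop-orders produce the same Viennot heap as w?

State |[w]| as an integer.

piece 0:o — minimal
piece 1:o rests on {0:o}
piece 2:b — minimal
piece 3:u rests on {1:o}
piece 4:o rests on {3:u}
piece 5:o rests on {4:o}
piece 6:a rests on {5:o}
piece 7:b rests on {2:b}
minimal pieces: {0:o, 2:b}
ways to finish when only these pieces remain (= sum over removing one remaining piece with nothing left below it):
  1 left: {6}→1  {7}→1
  2 left: {2,7}→1  {5,6}→1  {6,7}→2
  3 left: {2,6,7}→3  {4,5,6}→1  {5,6,7}→3
  4 left: {2,5,6,7}→6  {3,4,5,6}→1  {4,5,6,7}→4
  5 left: {1,3,4,5,6}→1  {2,4,5,6,7}→10  {3,4,5,6,7}→5
  6 left: {0,1,3,4,5,6}→1  {1,3,4,5,6,7}→6  {2,3,4,5,6,7}→15
  placing 0:o first → 21 extensions
  placing 2:b first → 7 extensions
total linear extensions = 28

28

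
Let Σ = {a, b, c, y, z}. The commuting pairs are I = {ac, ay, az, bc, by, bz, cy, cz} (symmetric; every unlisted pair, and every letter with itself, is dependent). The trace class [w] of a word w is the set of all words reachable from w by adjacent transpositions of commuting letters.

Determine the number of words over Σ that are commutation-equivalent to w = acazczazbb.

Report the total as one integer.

drop 0:a onto floor
drop 1:c onto floor
drop 2:a onto {0:a}
drop 3:z onto floor
drop 4:c onto {1:c}
drop 5:z onto {3:z}
drop 6:a onto {2:a}
drop 7:z onto {5:z}
drop 8:b onto {6:a}
drop 9:b onto {8:b}
ground layer = {0:a, 1:c, 3:z}
drop-orders for the pieces not yet dropped (sum over which currently-grounded one goes next):
  1 to go: {4} 1  {7} 1  {9} 1
  2 to go: {1,4} 1  {4,7} 2  {4,9} 2  {5,7} 1  {7,9} 2  {8,9} 1
  3 to go: {1,4,7} 3  {1,4,9} 3  {3,5,7} 1  {4,5,7} 3  {4,7,9} 6  {4,8,9} 3  {5,7,9} 3  {6,8,9} 1  {7,8,9} 3
  4 to go: {1,4,5,7} 6  {1,4,7,9} 12  {1,4,8,9} 6  {2,6,8,9} 1  {3,4,5,7} 4  {3,5,7,9} 4  {4,5,7,9} 12  {4,6,8,9} 4  {4,7,8,9} 12  {5,7,8,9} 6  {6,7,8,9} 4
  5 to go: {0,2,6,8,9} 1  {1,3,4,5,7} 10  {1,4,5,7,9} 30  {1,4,6,8,9} 10  {1,4,7,8,9} 30  {2,4,6,8,9} 5  {2,6,7,8,9} 5  {3,4,5,7,9} 20  {3,5,7,8,9} 10  {4,5,7,8,9} 30  {4,6,7,8,9} 20  {5,6,7,8,9} 10
  6 to go: {0,2,4,6,8,9} 6  {0,2,6,7,8,9} 6  {1,2,4,6,8,9} 15  {1,3,4,5,7,9} 60  {1,4,5,7,8,9} 90  {1,4,6,7,8,9} 60  {2,4,6,7,8,9} 30  {2,5,6,7,8,9} 15  {3,4,5,7,8,9} 60  {3,5,6,7,8,9} 20  {4,5,6,7,8,9} 60
  7 to go: {0,1,2,4,6,8,9} 21  {0,2,4,6,7,8,9} 42  {0,2,5,6,7,8,9} 21  {1,2,4,6,7,8,9} 105  {1,3,4,5,7,8,9} 210  {1,4,5,6,7,8,9} 210  {2,3,5,6,7,8,9} 35  {2,4,5,6,7,8,9} 105  {3,4,5,6,7,8,9} 140
  8 to go: {0,1,2,4,6,7,8,9} 168  {0,2,3,5,6,7,8,9} 56  {0,2,4,5,6,7,8,9} 168  {1,2,4,5,6,7,8,9} 420  {1,3,4,5,6,7,8,9} 560  {2,3,4,5,6,7,8,9} 280
  if 0:a drops first: 1260 orders
  if 1:c drops first: 504 orders
  if 3:z drops first: 756 orders
heap linearizations: 2520

2520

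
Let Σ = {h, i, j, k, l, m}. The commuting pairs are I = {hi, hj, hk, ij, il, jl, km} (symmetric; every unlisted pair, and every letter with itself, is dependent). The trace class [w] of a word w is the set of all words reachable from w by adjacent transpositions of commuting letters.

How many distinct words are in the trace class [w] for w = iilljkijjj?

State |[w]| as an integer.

120

drop 0:i onto floor
drop 1:i onto {0:i}
drop 2:l onto floor
drop 3:l onto {2:l}
drop 4:j onto floor
drop 5:k onto {1:i, 3:l, 4:j}
drop 6:i onto {5:k}
drop 7:j onto {5:k}
drop 8:j onto {7:j}
drop 9:j onto {8:j}
ground layer = {0:i, 2:l, 4:j}
drop-orders for the pieces not yet dropped (sum over which currently-grounded one goes next):
  1 to go: {6} 1  {9} 1
  2 to go: {6,9} 2  {8,9} 1
  3 to go: {6,8,9} 3  {7,8,9} 1
  4 to go: {6,7,8,9} 4
  5 to go: {5,6,7,8,9} 4
  6 to go: {1,5,6,7,8,9} 4  {3,5,6,7,8,9} 4  {4,5,6,7,8,9} 4
  7 to go: {0,1,5,6,7,8,9} 4  {1,3,5,6,7,8,9} 8  {1,4,5,6,7,8,9} 8  {2,3,5,6,7,8,9} 4  {3,4,5,6,7,8,9} 8
  8 to go: {0,1,3,5,6,7,8,9} 12  {0,1,4,5,6,7,8,9} 12  {1,2,3,5,6,7,8,9} 12  {1,3,4,5,6,7,8,9} 24  {2,3,4,5,6,7,8,9} 12
  if 0:i drops first: 48 orders
  if 2:l drops first: 48 orders
  if 4:j drops first: 24 orders
heap linearizations: 120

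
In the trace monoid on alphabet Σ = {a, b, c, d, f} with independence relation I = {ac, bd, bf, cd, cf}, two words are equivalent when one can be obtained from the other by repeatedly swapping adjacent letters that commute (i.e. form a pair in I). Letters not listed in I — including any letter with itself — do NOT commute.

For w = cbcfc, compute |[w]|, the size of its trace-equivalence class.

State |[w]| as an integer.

#0=c has no predecessor
#1=b depends on [0:c]
#2=c depends on [1:b]
#3=f has no predecessor
#4=c depends on [2:c]
sources: [0:c, 3:f]
N(rest) = Σ N(rest − s) over sources s of rest; N(one piece) = 1:
  size 1 → [3]=1  [4]=1
  size 2 → [2,4]=1  [3,4]=2
  size 3 → [1,2,4]=1  [2,3,4]=3
  first=0(c) contributes 4
  first=3(f) contributes 1
|[w]| = 5

5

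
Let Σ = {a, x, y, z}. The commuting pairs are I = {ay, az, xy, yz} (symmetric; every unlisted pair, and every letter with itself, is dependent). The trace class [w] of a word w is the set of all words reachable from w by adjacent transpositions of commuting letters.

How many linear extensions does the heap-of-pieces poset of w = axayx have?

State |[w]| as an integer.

5

#0=a has no predecessor
#1=x depends on [0:a]
#2=a depends on [1:x]
#3=y has no predecessor
#4=x depends on [2:a]
sources: [0:a, 3:y]
N(rest) = Σ N(rest − s) over sources s of rest; N(one piece) = 1:
  size 1 → [3]=1  [4]=1
  size 2 → [2,4]=1  [3,4]=2
  size 3 → [1,2,4]=1  [2,3,4]=3
  first=0(a) contributes 4
  first=3(y) contributes 1
|[w]| = 5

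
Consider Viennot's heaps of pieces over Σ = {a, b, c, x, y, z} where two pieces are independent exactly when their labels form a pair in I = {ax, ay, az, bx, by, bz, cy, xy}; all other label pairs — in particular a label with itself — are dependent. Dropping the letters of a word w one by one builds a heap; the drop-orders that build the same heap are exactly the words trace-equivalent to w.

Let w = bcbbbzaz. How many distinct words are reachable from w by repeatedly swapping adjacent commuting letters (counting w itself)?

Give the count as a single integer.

piece 0:b — minimal
piece 1:c rests on {0:b}
piece 2:b rests on {1:c}
piece 3:b rests on {2:b}
piece 4:b rests on {3:b}
piece 5:z rests on {1:c}
piece 6:a rests on {4:b}
piece 7:z rests on {5:z}
minimal pieces: {0:b}
ways to finish when only these pieces remain (= sum over removing one remaining piece with nothing left below it):
  1 left: {6}→1  {7}→1
  2 left: {4,6}→1  {5,7}→1  {6,7}→2
  3 left: {3,4,6}→1  {4,6,7}→3  {5,6,7}→3
  4 left: {2,3,4,6}→1  {3,4,6,7}→4  {4,5,6,7}→6
  5 left: {2,3,4,6,7}→5  {3,4,5,6,7}→10
  6 left: {2,3,4,5,6,7}→15
  placing 0:b first → 15 extensions

15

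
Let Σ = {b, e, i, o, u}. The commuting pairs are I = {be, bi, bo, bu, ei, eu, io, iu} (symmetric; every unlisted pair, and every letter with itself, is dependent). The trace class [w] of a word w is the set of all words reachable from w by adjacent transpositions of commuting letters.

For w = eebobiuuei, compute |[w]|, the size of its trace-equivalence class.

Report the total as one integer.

3780

0(e) covers ∅
1(e) covers 0:e
2(b) covers ∅
3(o) covers 1:e
4(b) covers 2:b
5(i) covers ∅
6(u) covers 3:o
7(u) covers 6:u
8(e) covers 3:o
9(i) covers 5:i
floor of heap: 0:e, 2:b, 5:i
completions by unplaced set U, small U first (add the entries for U minus each lowest piece of U):
  |U|=1: {4}:1  {7}:1  {8}:1  {9}:1
  |U|=2: {2,4}:1  {4,7}:2  {4,8}:2  {4,9}:2  {5,9}:1  {6,7}:1  {7,8}:2  {7,9}:2  {8,9}:2
  |U|=3: {2,4,7}:3  {2,4,8}:3  {2,4,9}:3  {4,5,9}:3  {4,6,7}:3  {4,7,8}:6  {4,7,9}:6  {4,8,9}:6  {5,7,9}:3  {5,8,9}:3  {6,7,8}:3  {6,7,9}:3  {7,8,9}:6
  |U|=4: {2,4,5,9}:6  {2,4,6,7}:6  {2,4,7,8}:12  {2,4,7,9}:12  {2,4,8,9}:12  {3,6,7,8}:3  {4,5,7,9}:12  {4,5,8,9}:12  {4,6,7,8}:12  {4,6,7,9}:12  {4,7,8,9}:24  {5,6,7,9}:6  {5,7,8,9}:12  {6,7,8,9}:12
  |U|=5: {1,3,6,7,8}:3  {2,4,5,7,9}:30  {2,4,5,8,9}:30  {2,4,6,7,8}:30  {2,4,6,7,9}:30  {2,4,7,8,9}:60  {3,4,6,7,8}:15  {3,6,7,8,9}:15  {4,5,6,7,9}:30  {4,5,7,8,9}:60  {4,6,7,8,9}:60  {5,6,7,8,9}:30
  |U|=6: {0,1,3,6,7,8}:3  {1,3,4,6,7,8}:18  {1,3,6,7,8,9}:18  {2,3,4,6,7,8}:45  {2,4,5,6,7,9}:90  {2,4,5,7,8,9}:180  {2,4,6,7,8,9}:180  {3,4,6,7,8,9}:90  {3,5,6,7,8,9}:45  {4,5,6,7,8,9}:180
  |U|=7: {0,1,3,4,6,7,8}:21  {0,1,3,6,7,8,9}:21  {1,2,3,4,6,7,8}:63  {1,3,4,6,7,8,9}:126  {1,3,5,6,7,8,9}:63  {2,3,4,6,7,8,9}:315  {2,4,5,6,7,8,9}:630  {3,4,5,6,7,8,9}:315
  |U|=8: {0,1,2,3,4,6,7,8}:84  {0,1,3,4,6,7,8,9}:168  {0,1,3,5,6,7,8,9}:84  {1,2,3,4,6,7,8,9}:504  {1,3,4,5,6,7,8,9}:504  {2,3,4,5,6,7,8,9}:1260
  start at 0(e): 2268
  start at 2(b): 756
  start at 5(i): 756
sum over floor = 3780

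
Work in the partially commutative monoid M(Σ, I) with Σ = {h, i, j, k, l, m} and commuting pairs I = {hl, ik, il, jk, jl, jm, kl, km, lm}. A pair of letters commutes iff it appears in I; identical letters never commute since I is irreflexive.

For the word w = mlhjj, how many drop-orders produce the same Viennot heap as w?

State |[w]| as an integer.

5

0(m) covers ∅
1(l) covers ∅
2(h) covers 0:m
3(j) covers 2:h
4(j) covers 3:j
floor of heap: 0:m, 1:l
completions by unplaced set U, small U first (add the entries for U minus each lowest piece of U):
  |U|=1: {1}:1  {4}:1
  |U|=2: {1,4}:2  {3,4}:1
  |U|=3: {1,3,4}:3  {2,3,4}:1
  start at 0(m): 4
  start at 1(l): 1
sum over floor = 5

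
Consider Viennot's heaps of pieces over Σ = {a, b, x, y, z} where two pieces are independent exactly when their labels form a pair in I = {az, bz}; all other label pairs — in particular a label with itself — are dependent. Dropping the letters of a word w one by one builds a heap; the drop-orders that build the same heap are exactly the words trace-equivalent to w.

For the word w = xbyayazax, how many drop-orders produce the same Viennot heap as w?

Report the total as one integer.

3

drop 0:x onto floor
drop 1:b onto {0:x}
drop 2:y onto {1:b}
drop 3:a onto {2:y}
drop 4:y onto {3:a}
drop 5:a onto {4:y}
drop 6:z onto {4:y}
drop 7:a onto {5:a}
drop 8:x onto {6:z, 7:a}
ground layer = {0:x}
drop-orders for the pieces not yet dropped (sum over which currently-grounded one goes next):
  1 to go: {8} 1
  2 to go: {6,8} 1  {7,8} 1
  3 to go: {5,7,8} 1  {6,7,8} 2
  4 to go: {5,6,7,8} 3
  5 to go: {4,5,6,7,8} 3
  6 to go: {3,4,5,6,7,8} 3
  7 to go: {2,3,4,5,6,7,8} 3
  if 0:x drops first: 3 orders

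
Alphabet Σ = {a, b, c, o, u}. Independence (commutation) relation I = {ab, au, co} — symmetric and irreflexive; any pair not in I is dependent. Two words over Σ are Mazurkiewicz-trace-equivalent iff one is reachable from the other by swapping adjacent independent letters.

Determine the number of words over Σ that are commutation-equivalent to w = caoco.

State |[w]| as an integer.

3

#0=c has no predecessor
#1=a depends on [0:c]
#2=o depends on [1:a]
#3=c depends on [1:a]
#4=o depends on [2:o]
sources: [0:c]
N(rest) = Σ N(rest − s) over sources s of rest; N(one piece) = 1:
  size 1 → [3]=1  [4]=1
  size 2 → [2,4]=1  [3,4]=2
  size 3 → [2,3,4]=3
  first=0(c) contributes 3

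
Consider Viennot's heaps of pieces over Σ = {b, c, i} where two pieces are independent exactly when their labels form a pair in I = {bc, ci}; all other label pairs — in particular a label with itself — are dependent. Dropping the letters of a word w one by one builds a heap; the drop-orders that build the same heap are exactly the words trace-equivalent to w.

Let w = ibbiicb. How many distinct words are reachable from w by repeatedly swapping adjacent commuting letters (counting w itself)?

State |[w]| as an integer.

7

#0=i has no predecessor
#1=b depends on [0:i]
#2=b depends on [1:b]
#3=i depends on [2:b]
#4=i depends on [3:i]
#5=c has no predecessor
#6=b depends on [4:i]
sources: [0:i, 5:c]
N(rest) = Σ N(rest − s) over sources s of rest; N(one piece) = 1:
  size 1 → [5]=1  [6]=1
  size 2 → [4,6]=1  [5,6]=2
  size 3 → [3,4,6]=1  [4,5,6]=3
  size 4 → [2,3,4,6]=1  [3,4,5,6]=4
  size 5 → [1,2,3,4,6]=1  [2,3,4,5,6]=5
  first=0(i) contributes 6
  first=5(c) contributes 1
|[w]| = 7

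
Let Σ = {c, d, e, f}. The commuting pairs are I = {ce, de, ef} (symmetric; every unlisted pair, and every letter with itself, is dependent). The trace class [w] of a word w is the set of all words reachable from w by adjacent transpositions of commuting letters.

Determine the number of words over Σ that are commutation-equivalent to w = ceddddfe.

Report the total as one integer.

28

drop 0:c onto floor
drop 1:e onto floor
drop 2:d onto {0:c}
drop 3:d onto {2:d}
drop 4:d onto {3:d}
drop 5:d onto {4:d}
drop 6:f onto {5:d}
drop 7:e onto {1:e}
ground layer = {0:c, 1:e}
drop-orders for the pieces not yet dropped (sum over which currently-grounded one goes next):
  1 to go: {6} 1  {7} 1
  2 to go: {1,7} 1  {5,6} 1  {6,7} 2
  3 to go: {1,6,7} 3  {4,5,6} 1  {5,6,7} 3
  4 to go: {1,5,6,7} 6  {3,4,5,6} 1  {4,5,6,7} 4
  5 to go: {1,4,5,6,7} 10  {2,3,4,5,6} 1  {3,4,5,6,7} 5
  6 to go: {0,2,3,4,5,6} 1  {1,3,4,5,6,7} 15  {2,3,4,5,6,7} 6
  if 0:c drops first: 21 orders
  if 1:e drops first: 7 orders
heap linearizations: 28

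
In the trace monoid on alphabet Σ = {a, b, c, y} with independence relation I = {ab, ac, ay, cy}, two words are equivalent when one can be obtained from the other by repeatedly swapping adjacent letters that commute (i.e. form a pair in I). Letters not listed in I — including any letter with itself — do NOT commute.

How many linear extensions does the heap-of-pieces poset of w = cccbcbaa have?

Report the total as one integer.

28

#0=c has no predecessor
#1=c depends on [0:c]
#2=c depends on [1:c]
#3=b depends on [2:c]
#4=c depends on [3:b]
#5=b depends on [4:c]
#6=a has no predecessor
#7=a depends on [6:a]
sources: [0:c, 6:a]
N(rest) = Σ N(rest − s) over sources s of rest; N(one piece) = 1:
  size 1 → [5]=1  [7]=1
  size 2 → [4,5]=1  [5,7]=2  [6,7]=1
  size 3 → [3,4,5]=1  [4,5,7]=3  [5,6,7]=3
  size 4 → [2,3,4,5]=1  [3,4,5,7]=4  [4,5,6,7]=6
  size 5 → [1,2,3,4,5]=1  [2,3,4,5,7]=5  [3,4,5,6,7]=10
  size 6 → [0,1,2,3,4,5]=1  [1,2,3,4,5,7]=6  [2,3,4,5,6,7]=15
  first=0(c) contributes 21
  first=6(a) contributes 7
|[w]| = 28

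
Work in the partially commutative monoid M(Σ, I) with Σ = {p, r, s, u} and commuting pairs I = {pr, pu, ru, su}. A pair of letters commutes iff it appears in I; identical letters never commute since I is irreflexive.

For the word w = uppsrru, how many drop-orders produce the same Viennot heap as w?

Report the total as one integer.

21

drop 0:u onto floor
drop 1:p onto floor
drop 2:p onto {1:p}
drop 3:s onto {2:p}
drop 4:r onto {3:s}
drop 5:r onto {4:r}
drop 6:u onto {0:u}
ground layer = {0:u, 1:p}
drop-orders for the pieces not yet dropped (sum over which currently-grounded one goes next):
  1 to go: {5} 1  {6} 1
  2 to go: {0,6} 1  {4,5} 1  {5,6} 2
  3 to go: {0,5,6} 3  {3,4,5} 1  {4,5,6} 3
  4 to go: {0,4,5,6} 6  {2,3,4,5} 1  {3,4,5,6} 4
  5 to go: {0,3,4,5,6} 10  {1,2,3,4,5} 1  {2,3,4,5,6} 5
  if 0:u drops first: 6 orders
  if 1:p drops first: 15 orders
heap linearizations: 21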